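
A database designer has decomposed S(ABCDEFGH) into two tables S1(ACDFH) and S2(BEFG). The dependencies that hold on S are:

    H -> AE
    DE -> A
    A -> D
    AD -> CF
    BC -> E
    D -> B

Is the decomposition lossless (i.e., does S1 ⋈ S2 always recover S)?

Common attributes: S1 ∩ S2 = {F}.
No dependency enlarges {F}, so (F)⁺ = {F}.
The closure contains neither all of S1 = {ACDFH} nor all of S2 = {BEFG}, so the common attributes are not a superkey of either fragment. The join is lossy.

No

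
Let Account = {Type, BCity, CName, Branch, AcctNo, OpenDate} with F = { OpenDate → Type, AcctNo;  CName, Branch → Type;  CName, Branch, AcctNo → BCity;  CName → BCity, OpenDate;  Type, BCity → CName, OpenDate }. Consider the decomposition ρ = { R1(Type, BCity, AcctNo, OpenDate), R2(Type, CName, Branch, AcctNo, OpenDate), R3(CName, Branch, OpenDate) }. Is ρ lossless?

Chase test. Columns are Type, BCity, CName, Branch, AcctNo, OpenDate; row i has aⱼ where attribute j ∈ Ri, else bᵢⱼ.
Initial tableau (one row per fragment):
  row 1: a1 a2 b13 b14 a5 a6
  row 2: a1 b22 a3 a4 a5 a6
  row 3: b31 b32 a3 a4 b35 a6
Rows 1 and 3 agree on OpenDate; apply OpenDate→Type, AcctNo and equate their Type, AcctNo entries.
Rows 2 and 3 agree on CName, Branch, AcctNo; apply CName, Branch, AcctNo→BCity and equate their BCity entries.
No row becomes fully distinguished — the join is lossy.

No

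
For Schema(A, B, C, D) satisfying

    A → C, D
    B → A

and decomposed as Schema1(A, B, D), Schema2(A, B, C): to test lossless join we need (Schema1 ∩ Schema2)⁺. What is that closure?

Schema1 ∩ Schema2 = {A, B}.
A → C, D applies, adding C, D
Closure: {A, B, C, D}.

A, B, C, D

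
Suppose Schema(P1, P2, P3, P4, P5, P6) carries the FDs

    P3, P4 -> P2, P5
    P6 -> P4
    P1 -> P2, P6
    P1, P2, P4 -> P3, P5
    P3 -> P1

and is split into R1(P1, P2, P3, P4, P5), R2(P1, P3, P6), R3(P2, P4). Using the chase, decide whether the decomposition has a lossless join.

Yes

Chase test. Columns are P1, P2, P3, P4, P5, P6; row i has aⱼ where attribute j ∈ Ri, else bᵢⱼ.
Initial tableau (one row per fragment):
  row 1: a1 a2 a3 a4 a5 b16
  row 2: a1 b22 a3 b24 b25 a6
  row 3: b31 a2 b33 a4 b35 b36
Rows 1 and 2 agree on P1; apply P1→P2, P6 and equate their P2, P6 entries.
Rows 1 and 2 agree on P6; apply P6→P4 and equate their P4 entries.
Rows 1 and 2 agree on P1, P2, P4; apply P1, P2, P4→P3, P5 and equate their P3, P5 entries.
Row 1 is now all distinguished symbols — the join is lossless.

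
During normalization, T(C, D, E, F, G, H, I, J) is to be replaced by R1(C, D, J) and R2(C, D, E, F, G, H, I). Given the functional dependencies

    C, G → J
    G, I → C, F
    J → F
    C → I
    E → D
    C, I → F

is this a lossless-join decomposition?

Common attributes: R1 ∩ R2 = {C, D}.
Closure of {C, D}: C → I applies, adding I; C, I → F applies, adding F. So (C, D)⁺ = {C, D, F, I}.
The closure contains neither all of R1 = {C, D, J} nor all of R2 = {C, D, E, F, G, H, I}, so the common attributes are not a superkey of either fragment. The join is lossy.

No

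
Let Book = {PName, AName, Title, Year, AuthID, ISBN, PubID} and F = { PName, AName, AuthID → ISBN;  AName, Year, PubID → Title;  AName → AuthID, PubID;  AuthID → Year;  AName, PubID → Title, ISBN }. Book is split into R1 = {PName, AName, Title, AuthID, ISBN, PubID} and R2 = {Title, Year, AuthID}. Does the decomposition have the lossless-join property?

Common attributes: R1 ∩ R2 = {Title, AuthID}.
Closure of {Title, AuthID}: AuthID → Year applies, adding Year. So (Title, AuthID)⁺ = {Title, Year, AuthID}.
This closure contains every attribute of R2, so R1 ∩ R2 → R2. The join is lossless.

Yes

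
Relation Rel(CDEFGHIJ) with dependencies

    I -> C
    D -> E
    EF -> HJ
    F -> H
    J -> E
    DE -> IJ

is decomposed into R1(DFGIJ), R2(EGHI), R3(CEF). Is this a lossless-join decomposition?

Chase test. Columns are CDEFGHIJ; row i has aⱼ where attribute j ∈ Ri, else bᵢⱼ.
Initial tableau (one row per fragment):
  row 1: b11 a2 b13 a4 a5 b16 a7 a8
  row 2: b21 b22 a3 b24 a5 a6 a7 b28
  row 3: a1 b32 a3 a4 b35 b36 b37 b38
Rows 1 and 2 agree on I; apply I→C and equate their C entries.
Rows 1 and 3 agree on F; apply F→H and equate their H entries.
No row becomes fully distinguished — the join is lossy.

No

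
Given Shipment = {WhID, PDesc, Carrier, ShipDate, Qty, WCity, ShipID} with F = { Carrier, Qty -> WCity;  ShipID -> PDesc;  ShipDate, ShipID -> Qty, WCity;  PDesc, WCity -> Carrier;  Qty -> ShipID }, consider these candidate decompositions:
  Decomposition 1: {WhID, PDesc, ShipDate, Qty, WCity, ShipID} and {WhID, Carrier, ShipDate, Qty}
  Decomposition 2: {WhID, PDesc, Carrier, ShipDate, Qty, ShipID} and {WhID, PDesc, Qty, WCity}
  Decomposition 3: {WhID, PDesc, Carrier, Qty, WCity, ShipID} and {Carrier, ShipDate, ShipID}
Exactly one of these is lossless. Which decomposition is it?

Decomposition 1: common = {WhID, ShipDate, Qty}, closure = {WhID, PDesc, Carrier, ShipDate, Qty, WCity, ShipID} → lossless.
Decomposition 2: common = {WhID, PDesc, Qty}, closure = {WhID, PDesc, Qty, ShipID} → lossy.
Decomposition 3: common = {Carrier, ShipID}, closure = {PDesc, Carrier, ShipID} → lossy.

Decomposition 1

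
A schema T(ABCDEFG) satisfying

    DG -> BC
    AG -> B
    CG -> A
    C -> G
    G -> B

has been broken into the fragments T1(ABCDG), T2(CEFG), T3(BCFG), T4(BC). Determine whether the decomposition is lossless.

No

Chase test. Columns are ABCDEFG; row i has aⱼ where attribute j ∈ Ti, else bᵢⱼ.
Initial tableau (one row per fragment):
  row 1: a1 a2 a3 a4 b15 b16 a7
  row 2: b21 b22 a3 b24 a5 a6 a7
  row 3: b31 a2 a3 b34 b35 a6 a7
  row 4: b41 a2 a3 b44 b45 b46 b47
Rows 1 and 2 agree on CG; apply CG→A and equate their A entries.
Rows 1 and 3 agree on CG; apply CG→A and equate their A entries.
Rows 1 and 4 agree on C; apply C→G and equate their G entries.
Rows 1 and 2 agree on G; apply G→B and equate their B entries.
Rows 1 and 4 agree on CG; apply CG→A and equate their A entries.
No row becomes fully distinguished — the join is lossy.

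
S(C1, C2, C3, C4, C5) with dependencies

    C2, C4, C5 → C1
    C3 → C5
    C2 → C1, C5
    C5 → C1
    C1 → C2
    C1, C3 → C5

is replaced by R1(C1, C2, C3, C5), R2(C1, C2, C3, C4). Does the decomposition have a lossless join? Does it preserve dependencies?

Lossless test: (C1, C2, C3)⁺ = {C1, C2, C3, C5}, which contains all of one fragment — lossless.
Dependency preservation: C2, C4, C5 → C1 is not contained in any single fragment, but the restricted closure of its left-hand side across the fragments still reaches the right-hand side; the remaining FDs each lie inside some fragment. All dependencies are preserved.

lossless and dependency-preserving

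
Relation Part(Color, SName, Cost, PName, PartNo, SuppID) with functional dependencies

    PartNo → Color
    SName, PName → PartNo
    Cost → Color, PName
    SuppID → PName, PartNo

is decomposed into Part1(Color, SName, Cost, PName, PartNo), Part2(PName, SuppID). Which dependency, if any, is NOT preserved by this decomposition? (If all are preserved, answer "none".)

SuppID → PName, PartNo

Check SuppID → PName, PartNo: no single fragment contains all of {PName, PartNo, SuppID}, and the restricted closure of {SuppID} across the fragments never reaches {PName, PartNo}.
PartNo → Color is preserved.
SName, PName → PartNo is preserved.
Cost → Color, PName is preserved.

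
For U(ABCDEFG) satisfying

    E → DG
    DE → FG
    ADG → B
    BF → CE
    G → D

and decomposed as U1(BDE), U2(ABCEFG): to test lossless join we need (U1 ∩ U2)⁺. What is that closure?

BCDEFG

U1 ∩ U2 = {BE}.
E → DG applies, adding DG
DE → FG applies, adding F
BF → CE applies, adding C
Closure: {BCDEFG}.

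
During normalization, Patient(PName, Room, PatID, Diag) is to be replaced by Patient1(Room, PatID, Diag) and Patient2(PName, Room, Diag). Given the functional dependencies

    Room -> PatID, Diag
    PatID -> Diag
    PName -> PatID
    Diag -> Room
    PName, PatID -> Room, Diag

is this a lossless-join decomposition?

Yes

Common attributes: Patient1 ∩ Patient2 = {Room, Diag}.
Closure of {Room, Diag}: Room → PatID, Diag applies, adding PatID. So (Room, Diag)⁺ = {Room, PatID, Diag}.
This closure contains every attribute of Patient1, so Patient1 ∩ Patient2 → Patient1. The join is lossless.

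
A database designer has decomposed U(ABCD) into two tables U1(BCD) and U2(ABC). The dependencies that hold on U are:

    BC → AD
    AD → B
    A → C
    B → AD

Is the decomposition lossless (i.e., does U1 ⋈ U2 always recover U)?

Common attributes: U1 ∩ U2 = {BC}.
Closure of {BC}: BC → AD applies, adding AD. So (BC)⁺ = {ABCD}.
This closure contains every attribute of U1, so U1 ∩ U2 → U1. The join is lossless.

Yes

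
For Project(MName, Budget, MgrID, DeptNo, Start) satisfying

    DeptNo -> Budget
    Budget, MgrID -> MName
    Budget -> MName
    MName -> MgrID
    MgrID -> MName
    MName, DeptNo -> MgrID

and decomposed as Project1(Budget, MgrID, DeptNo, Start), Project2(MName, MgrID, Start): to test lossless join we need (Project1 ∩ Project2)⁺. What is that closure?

Project1 ∩ Project2 = {MgrID, Start}.
MgrID → MName applies, adding MName
Closure: {MName, MgrID, Start}.

MName, MgrID, Start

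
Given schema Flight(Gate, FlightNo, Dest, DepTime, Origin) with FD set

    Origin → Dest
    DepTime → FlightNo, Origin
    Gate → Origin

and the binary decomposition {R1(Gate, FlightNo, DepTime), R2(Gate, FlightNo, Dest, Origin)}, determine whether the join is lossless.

Yes

Common attributes: R1 ∩ R2 = {Gate, FlightNo}.
Closure of {Gate, FlightNo}: Gate → Origin applies, adding Origin; Origin → Dest applies, adding Dest. So (Gate, FlightNo)⁺ = {Gate, FlightNo, Dest, Origin}.
This closure contains every attribute of R2, so R1 ∩ R2 → R2. The join is lossless.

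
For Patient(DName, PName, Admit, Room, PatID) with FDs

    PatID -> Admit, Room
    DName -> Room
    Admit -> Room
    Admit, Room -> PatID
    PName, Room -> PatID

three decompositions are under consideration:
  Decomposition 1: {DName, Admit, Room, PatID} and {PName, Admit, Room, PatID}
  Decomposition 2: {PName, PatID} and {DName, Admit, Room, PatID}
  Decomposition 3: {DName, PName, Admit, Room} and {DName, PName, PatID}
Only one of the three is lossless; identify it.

Decomposition 3

Decomposition 1: common = {Admit, Room, PatID}, closure = {Admit, Room, PatID} → lossy.
Decomposition 2: common = {PatID}, closure = {Admit, Room, PatID} → lossy.
Decomposition 3: common = {DName, PName}, closure = {DName, PName, Admit, Room, PatID} → lossless.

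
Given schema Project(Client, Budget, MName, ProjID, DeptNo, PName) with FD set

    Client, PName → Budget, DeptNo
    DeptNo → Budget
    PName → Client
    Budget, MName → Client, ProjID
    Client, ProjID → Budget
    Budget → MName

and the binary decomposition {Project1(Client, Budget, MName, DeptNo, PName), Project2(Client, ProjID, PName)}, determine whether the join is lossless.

Yes

Common attributes: Project1 ∩ Project2 = {Client, PName}.
Closure of {Client, PName}: Client, PName → Budget, DeptNo applies, adding Budget, DeptNo; Budget → MName applies, adding MName; Budget, MName → Client, ProjID applies, adding ProjID. So (Client, PName)⁺ = {Client, Budget, MName, ProjID, DeptNo, PName}.
This closure contains every attribute of Project1, so Project1 ∩ Project2 → Project1. The join is lossless.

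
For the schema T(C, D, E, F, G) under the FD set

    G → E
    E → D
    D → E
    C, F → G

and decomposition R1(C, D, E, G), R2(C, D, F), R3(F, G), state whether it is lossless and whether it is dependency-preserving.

lossy and not dependency-preserving

Lossless test (chase): Rows 1 and 3 agree on G; apply G→E and equate their E entries. Rows 1 and 3 agree on E; apply E→D and equate their D entries. Rows 1 and 2 agree on D; apply D→E and equate their E entries. No row becomes fully distinguished — the join is lossy.
Dependency preservation: the restricted closure of {C, F} across the fragments never reaches {G}, so C, F → G cannot be enforced without a join — not preserved.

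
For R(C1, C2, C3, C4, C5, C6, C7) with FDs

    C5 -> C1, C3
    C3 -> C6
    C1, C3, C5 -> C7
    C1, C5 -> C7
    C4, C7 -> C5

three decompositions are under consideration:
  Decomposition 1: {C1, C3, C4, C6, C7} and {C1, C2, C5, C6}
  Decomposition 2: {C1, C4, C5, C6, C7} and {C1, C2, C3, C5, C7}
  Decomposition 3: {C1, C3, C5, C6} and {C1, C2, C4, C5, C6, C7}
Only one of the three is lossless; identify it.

Decomposition 1: common = {C1, C6}, closure = {C1, C6} → lossy.
Decomposition 2: common = {C1, C5, C7}, closure = {C1, C3, C5, C6, C7} → lossy.
Decomposition 3: common = {C1, C5, C6}, closure = {C1, C3, C5, C6, C7} → lossless.

Decomposition 3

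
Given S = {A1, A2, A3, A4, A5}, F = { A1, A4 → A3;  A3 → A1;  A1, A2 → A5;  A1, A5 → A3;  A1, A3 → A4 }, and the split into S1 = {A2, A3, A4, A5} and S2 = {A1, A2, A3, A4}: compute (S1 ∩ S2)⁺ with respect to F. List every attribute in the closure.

S1 ∩ S2 = {A2, A3, A4}.
A3 → A1 applies, adding A1
A1, A2 → A5 applies, adding A5
Closure: {A1, A2, A3, A4, A5}.

A1, A2, A3, A4, A5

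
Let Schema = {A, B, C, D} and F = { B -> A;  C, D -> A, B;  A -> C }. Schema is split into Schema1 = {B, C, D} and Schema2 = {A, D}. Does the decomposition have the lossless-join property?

Common attributes: Schema1 ∩ Schema2 = {D}.
No dependency enlarges {D}, so (D)⁺ = {D}.
The closure contains neither all of Schema1 = {B, C, D} nor all of Schema2 = {A, D}, so the common attributes are not a superkey of either fragment. The join is lossy.

No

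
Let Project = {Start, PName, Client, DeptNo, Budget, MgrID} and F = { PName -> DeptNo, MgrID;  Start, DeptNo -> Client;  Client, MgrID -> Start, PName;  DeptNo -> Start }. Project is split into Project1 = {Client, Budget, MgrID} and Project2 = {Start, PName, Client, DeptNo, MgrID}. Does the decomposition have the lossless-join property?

Common attributes: Project1 ∩ Project2 = {Client, MgrID}.
Closure of {Client, MgrID}: Client, MgrID → Start, PName applies, adding Start, PName; PName → DeptNo, MgrID applies, adding DeptNo. So (Client, MgrID)⁺ = {Start, PName, Client, DeptNo, MgrID}.
This closure contains every attribute of Project2, so Project1 ∩ Project2 → Project2. The join is lossless.

Yes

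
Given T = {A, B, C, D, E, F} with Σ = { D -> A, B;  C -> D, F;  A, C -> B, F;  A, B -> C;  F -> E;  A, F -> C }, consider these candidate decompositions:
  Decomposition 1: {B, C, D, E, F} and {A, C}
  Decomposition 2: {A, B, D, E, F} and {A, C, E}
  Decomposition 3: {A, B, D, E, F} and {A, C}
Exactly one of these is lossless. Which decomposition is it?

Decomposition 1

Decomposition 1: common = {C}, closure = {A, B, C, D, E, F} → lossless.
Decomposition 2: common = {A, E}, closure = {A, E} → lossy.
Decomposition 3: common = {A}, closure = {A} → lossy.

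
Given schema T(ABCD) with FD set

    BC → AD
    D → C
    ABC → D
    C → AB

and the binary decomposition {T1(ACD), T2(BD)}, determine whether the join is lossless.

Yes

Common attributes: T1 ∩ T2 = {D}.
Closure of {D}: D → C applies, adding C; C → AB applies, adding AB. So (D)⁺ = {ABCD}.
This closure contains every attribute of T1, so T1 ∩ T2 → T1. The join is lossless.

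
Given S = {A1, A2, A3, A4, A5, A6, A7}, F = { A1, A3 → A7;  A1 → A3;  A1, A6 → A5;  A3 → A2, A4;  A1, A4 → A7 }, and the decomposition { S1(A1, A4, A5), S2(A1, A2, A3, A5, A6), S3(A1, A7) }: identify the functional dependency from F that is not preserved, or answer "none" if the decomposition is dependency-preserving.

Check A3 → A2, A4: no single fragment contains all of {A2, A3, A4}, and the restricted closure of {A3} across the fragments never reaches {A2, A4}.
A1, A3 → A7 is preserved.
A1 → A3 is preserved.
A1, A6 → A5 is preserved.
A1, A4 → A7 is preserved.

A3 → A2, A4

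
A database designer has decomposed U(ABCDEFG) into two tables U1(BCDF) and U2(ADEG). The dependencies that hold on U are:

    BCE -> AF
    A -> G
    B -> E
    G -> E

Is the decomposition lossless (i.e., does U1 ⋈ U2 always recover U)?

No

Common attributes: U1 ∩ U2 = {D}.
No dependency enlarges {D}, so (D)⁺ = {D}.
The closure contains neither all of U1 = {BCDF} nor all of U2 = {ADEG}, so the common attributes are not a superkey of either fragment. The join is lossy.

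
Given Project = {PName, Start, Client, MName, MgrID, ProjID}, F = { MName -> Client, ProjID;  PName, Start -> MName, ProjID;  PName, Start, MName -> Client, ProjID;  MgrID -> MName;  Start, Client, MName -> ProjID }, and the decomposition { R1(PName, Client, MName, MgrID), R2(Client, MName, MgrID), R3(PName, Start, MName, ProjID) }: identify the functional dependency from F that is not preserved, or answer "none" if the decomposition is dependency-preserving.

MName → Client, ProjID: restricted closure across fragments reaches Client, ProjID.
PName, Start → MName, ProjID lies within R3.
PName, Start, MName → Client, ProjID: restricted closure across fragments reaches Client, ProjID.
MgrID → MName lies within R1.
Start, Client, MName → ProjID: restricted closure across fragments reaches ProjID.
Every dependency is enforceable on the fragments, so the decomposition is dependency-preserving.

none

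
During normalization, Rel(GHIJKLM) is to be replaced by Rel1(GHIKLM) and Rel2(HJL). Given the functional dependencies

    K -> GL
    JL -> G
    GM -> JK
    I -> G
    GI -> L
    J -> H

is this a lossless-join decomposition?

No

Common attributes: Rel1 ∩ Rel2 = {HL}.
No dependency enlarges {HL}, so (HL)⁺ = {HL}.
The closure contains neither all of Rel1 = {GHIKLM} nor all of Rel2 = {HJL}, so the common attributes are not a superkey of either fragment. The join is lossy.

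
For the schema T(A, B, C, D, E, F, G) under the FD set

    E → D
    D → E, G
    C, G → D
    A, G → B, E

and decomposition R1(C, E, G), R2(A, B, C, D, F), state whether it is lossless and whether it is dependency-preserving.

Lossless test: (C)⁺ = {C}, which is a superkey of neither fragment — lossy.
Dependency preservation: the restricted closure of {E} across the fragments never reaches {D}, so E → D cannot be enforced without a join — not preserved.

lossy and not dependency-preserving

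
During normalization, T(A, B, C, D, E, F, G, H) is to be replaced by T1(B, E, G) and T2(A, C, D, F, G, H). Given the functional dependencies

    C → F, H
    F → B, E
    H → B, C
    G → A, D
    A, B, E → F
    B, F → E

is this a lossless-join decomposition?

Common attributes: T1 ∩ T2 = {G}.
Closure of {G}: G → A, D applies, adding A, D. So (G)⁺ = {A, D, G}.
The closure contains neither all of T1 = {B, E, G} nor all of T2 = {A, C, D, F, G, H}, so the common attributes are not a superkey of either fragment. The join is lossy.

No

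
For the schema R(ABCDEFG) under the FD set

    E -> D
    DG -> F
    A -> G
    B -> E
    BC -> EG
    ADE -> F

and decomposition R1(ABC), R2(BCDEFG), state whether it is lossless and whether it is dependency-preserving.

lossless but not dependency-preserving

Lossless test: (BC)⁺ = {BCDEFG}, which contains all of one fragment — lossless.
Dependency preservation: the restricted closure of {A} across the fragments never reaches {G}, so A → G cannot be enforced without a join — not preserved.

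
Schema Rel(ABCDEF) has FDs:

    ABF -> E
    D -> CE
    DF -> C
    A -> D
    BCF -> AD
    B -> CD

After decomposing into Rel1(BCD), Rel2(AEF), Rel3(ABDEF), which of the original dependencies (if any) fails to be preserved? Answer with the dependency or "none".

none

ABF → E lies within Rel3.
D → CE: restricted closure across fragments reaches CE.
DF → C: restricted closure across fragments reaches C.
A → D lies within Rel3.
BCF → AD: restricted closure across fragments reaches AD.
B → CD lies within Rel1.
Every dependency is enforceable on the fragments, so the decomposition is dependency-preserving.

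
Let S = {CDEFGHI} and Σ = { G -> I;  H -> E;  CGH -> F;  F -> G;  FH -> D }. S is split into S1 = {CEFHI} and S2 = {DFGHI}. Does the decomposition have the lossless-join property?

Yes

Common attributes: S1 ∩ S2 = {FHI}.
Closure of {FHI}: H → E applies, adding E; F → G applies, adding G; FH → D applies, adding D. So (FHI)⁺ = {DEFGHI}.
This closure contains every attribute of S2, so S1 ∩ S2 → S2. The join is lossless.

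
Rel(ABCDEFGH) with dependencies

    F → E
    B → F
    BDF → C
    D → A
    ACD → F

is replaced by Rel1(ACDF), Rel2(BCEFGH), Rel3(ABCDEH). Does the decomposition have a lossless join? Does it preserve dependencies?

Lossless test (chase): Rows 1 and 2 agree on F; apply F→E and equate their E entries. Rows 2 and 3 agree on B; apply B→F and equate their F entries. No row becomes fully distinguished — the join is lossy.
Dependency preservation: BDF → C is not contained in any single fragment, but the restricted closure of its left-hand side across the fragments still reaches the right-hand side; the remaining FDs each lie inside some fragment. All dependencies are preserved.

lossy but dependency-preserving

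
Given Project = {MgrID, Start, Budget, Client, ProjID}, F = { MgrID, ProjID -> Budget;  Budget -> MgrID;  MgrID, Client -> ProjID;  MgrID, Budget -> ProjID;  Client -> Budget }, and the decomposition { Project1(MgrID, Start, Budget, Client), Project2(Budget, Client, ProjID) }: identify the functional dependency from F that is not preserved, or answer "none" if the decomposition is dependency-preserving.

MgrID, ProjID -> Budget

Check MgrID, ProjID → Budget: no single fragment contains all of {MgrID, Budget, ProjID}, and the restricted closure of {MgrID, ProjID} across the fragments never reaches {Budget}.
Budget → MgrID is preserved.
MgrID, Client → ProjID is preserved.
MgrID, Budget → ProjID is preserved.
Client → Budget is preserved.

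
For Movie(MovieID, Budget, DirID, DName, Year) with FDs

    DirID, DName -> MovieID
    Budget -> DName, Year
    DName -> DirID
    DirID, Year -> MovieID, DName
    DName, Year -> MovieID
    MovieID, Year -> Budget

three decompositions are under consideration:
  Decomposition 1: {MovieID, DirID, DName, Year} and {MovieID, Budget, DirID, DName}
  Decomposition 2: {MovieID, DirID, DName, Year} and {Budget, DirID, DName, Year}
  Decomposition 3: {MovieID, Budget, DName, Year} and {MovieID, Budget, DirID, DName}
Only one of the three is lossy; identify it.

Decomposition 1: common = {MovieID, DirID, DName}, closure = {MovieID, DirID, DName} → lossy.
Decomposition 2: common = {DirID, DName, Year}, closure = {MovieID, Budget, DirID, DName, Year} → lossless.
Decomposition 3: common = {MovieID, Budget, DName}, closure = {MovieID, Budget, DirID, DName, Year} → lossless.

Decomposition 1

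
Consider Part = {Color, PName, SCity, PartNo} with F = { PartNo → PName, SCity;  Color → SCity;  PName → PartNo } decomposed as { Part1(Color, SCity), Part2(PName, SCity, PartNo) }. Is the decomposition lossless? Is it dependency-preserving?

lossy but dependency-preserving

Lossless test: (SCity)⁺ = {SCity}, which is a superkey of neither fragment — lossy.
Dependency preservation: every FD's attributes lie within a single fragment, so each can be enforced locally — preserved.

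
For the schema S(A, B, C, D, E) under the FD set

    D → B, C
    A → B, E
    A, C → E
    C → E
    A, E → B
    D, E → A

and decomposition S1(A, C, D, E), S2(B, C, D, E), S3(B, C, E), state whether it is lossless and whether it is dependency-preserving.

lossless but not dependency-preserving

Lossless test (chase): Rows 1 and 2 agree on D; apply D→B, C and equate their B, C entries. Rows 1 and 2 agree on D, E; apply D, E→A and equate their A entries. Row 1 is now all distinguished symbols — the join is lossless.
Dependency preservation: the restricted closure of {A} across the fragments never reaches {B, E}, so A → B, E cannot be enforced without a join — not preserved.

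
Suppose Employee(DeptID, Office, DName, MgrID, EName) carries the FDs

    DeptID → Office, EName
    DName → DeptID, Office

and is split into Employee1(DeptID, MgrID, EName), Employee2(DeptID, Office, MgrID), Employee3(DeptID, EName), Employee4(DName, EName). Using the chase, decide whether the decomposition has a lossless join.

No

Chase test. Columns are DeptID, Office, DName, MgrID, EName; row i has aⱼ where attribute j ∈ Employeei, else bᵢⱼ.
Initial tableau (one row per fragment):
  row 1: a1 b12 b13 a4 a5
  row 2: a1 a2 b23 a4 b25
  row 3: a1 b32 b33 b34 a5
  row 4: b41 b42 a3 b44 a5
Rows 1 and 2 agree on DeptID; apply DeptID→Office, EName and equate their Office, EName entries.
Rows 1 and 3 agree on DeptID; apply DeptID→Office, EName and equate their Office, EName entries.
No row becomes fully distinguished — the join is lossy.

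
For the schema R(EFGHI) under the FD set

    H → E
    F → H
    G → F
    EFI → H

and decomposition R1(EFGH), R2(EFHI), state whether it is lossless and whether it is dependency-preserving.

lossy but dependency-preserving

Lossless test: (EFH)⁺ = {EFH}, which is a superkey of neither fragment — lossy.
Dependency preservation: every FD's attributes lie within a single fragment, so each can be enforced locally — preserved.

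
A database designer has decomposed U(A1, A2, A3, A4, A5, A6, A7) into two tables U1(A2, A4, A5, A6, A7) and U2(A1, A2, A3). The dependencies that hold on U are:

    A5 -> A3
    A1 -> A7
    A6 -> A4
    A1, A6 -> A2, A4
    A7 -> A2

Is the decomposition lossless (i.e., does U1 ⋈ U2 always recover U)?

No

Common attributes: U1 ∩ U2 = {A2}.
No dependency enlarges {A2}, so (A2)⁺ = {A2}.
The closure contains neither all of U1 = {A2, A4, A5, A6, A7} nor all of U2 = {A1, A2, A3}, so the common attributes are not a superkey of either fragment. The join is lossy.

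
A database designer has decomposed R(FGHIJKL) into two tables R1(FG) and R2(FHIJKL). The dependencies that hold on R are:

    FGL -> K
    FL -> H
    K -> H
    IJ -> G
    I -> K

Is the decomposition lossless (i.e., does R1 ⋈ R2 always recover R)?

No

Common attributes: R1 ∩ R2 = {F}.
No dependency enlarges {F}, so (F)⁺ = {F}.
The closure contains neither all of R1 = {FG} nor all of R2 = {FHIJKL}, so the common attributes are not a superkey of either fragment. The join is lossy.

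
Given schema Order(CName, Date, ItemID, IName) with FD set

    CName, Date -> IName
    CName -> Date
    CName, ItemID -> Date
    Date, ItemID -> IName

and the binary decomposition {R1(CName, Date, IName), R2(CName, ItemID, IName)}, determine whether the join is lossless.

Common attributes: R1 ∩ R2 = {CName, IName}.
Closure of {CName, IName}: CName → Date applies, adding Date. So (CName, IName)⁺ = {CName, Date, IName}.
This closure contains every attribute of R1, so R1 ∩ R2 → R1. The join is lossless.

Yes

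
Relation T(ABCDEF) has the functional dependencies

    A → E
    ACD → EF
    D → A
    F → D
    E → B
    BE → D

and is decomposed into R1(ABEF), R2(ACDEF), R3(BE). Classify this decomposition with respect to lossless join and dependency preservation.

Lossless test (chase): Rows 1 and 2 agree on F; apply F→D and equate their D entries. Rows 1 and 2 agree on E; apply E→B and equate their B entries. Rows 1 and 3 agree on BE; apply BE→D and equate their D entries. Rows 1 and 3 agree on D; apply D→A and equate their A entries. Row 2 is now all distinguished symbols — the join is lossless.
Dependency preservation: BE → D is not contained in any single fragment, but the restricted closure of its left-hand side across the fragments still reaches the right-hand side; the remaining FDs each lie inside some fragment. All dependencies are preserved.

lossless and dependency-preserving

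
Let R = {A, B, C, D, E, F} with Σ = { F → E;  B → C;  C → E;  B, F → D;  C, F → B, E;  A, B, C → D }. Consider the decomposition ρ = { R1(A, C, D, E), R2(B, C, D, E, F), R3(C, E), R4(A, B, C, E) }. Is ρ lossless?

No

Chase test. Columns are A, B, C, D, E, F; row i has aⱼ where attribute j ∈ Ri, else bᵢⱼ.
Initial tableau (one row per fragment):
  row 1: a1 b12 a3 a4 a5 b16
  row 2: b21 a2 a3 a4 a5 a6
  row 3: b31 b32 a3 b34 a5 b36
  row 4: a1 a2 a3 b44 a5 b46
No row becomes fully distinguished — the join is lossy.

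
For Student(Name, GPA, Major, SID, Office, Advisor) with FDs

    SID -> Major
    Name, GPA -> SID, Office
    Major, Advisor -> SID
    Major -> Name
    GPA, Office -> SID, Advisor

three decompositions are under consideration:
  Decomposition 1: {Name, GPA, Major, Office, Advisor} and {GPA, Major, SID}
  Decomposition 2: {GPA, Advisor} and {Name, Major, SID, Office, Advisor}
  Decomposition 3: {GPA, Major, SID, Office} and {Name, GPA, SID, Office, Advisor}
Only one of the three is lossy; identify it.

Decomposition 1: common = {GPA, Major}, closure = {Name, GPA, Major, SID, Office, Advisor} → lossless.
Decomposition 2: common = {Advisor}, closure = {Advisor} → lossy.
Decomposition 3: common = {GPA, SID, Office}, closure = {Name, GPA, Major, SID, Office, Advisor} → lossless.

Decomposition 2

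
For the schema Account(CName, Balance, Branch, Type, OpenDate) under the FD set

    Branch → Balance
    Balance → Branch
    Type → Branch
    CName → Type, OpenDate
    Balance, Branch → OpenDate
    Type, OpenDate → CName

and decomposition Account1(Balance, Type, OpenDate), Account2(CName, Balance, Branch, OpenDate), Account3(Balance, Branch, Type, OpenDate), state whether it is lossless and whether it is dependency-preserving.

lossy and not dependency-preserving

Lossless test (chase): Rows 1 and 2 agree on Balance; apply Balance→Branch and equate their Branch entries. Rows 1 and 3 agree on Type, OpenDate; apply Type, OpenDate→CName and equate their CName entries. No row becomes fully distinguished — the join is lossy.
Dependency preservation: the restricted closure of {CName} across the fragments never reaches {Type, OpenDate}, so CName → Type, OpenDate cannot be enforced without a join — not preserved.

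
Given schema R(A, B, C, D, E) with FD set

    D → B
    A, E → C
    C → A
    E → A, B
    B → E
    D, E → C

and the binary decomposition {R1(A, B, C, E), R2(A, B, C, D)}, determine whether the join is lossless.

Yes

Common attributes: R1 ∩ R2 = {A, B, C}.
Closure of {A, B, C}: B → E applies, adding E. So (A, B, C)⁺ = {A, B, C, E}.
This closure contains every attribute of R1, so R1 ∩ R2 → R1. The join is lossless.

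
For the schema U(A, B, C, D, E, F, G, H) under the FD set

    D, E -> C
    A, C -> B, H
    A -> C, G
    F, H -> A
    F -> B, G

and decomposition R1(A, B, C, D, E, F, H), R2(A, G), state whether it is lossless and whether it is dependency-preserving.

Lossless test: (A)⁺ = {A, B, C, G, H}, which contains all of one fragment — lossless.
Dependency preservation: the restricted closure of {F} across the fragments never reaches {B, G}, so F → B, G cannot be enforced without a join — not preserved.

lossless but not dependency-preserving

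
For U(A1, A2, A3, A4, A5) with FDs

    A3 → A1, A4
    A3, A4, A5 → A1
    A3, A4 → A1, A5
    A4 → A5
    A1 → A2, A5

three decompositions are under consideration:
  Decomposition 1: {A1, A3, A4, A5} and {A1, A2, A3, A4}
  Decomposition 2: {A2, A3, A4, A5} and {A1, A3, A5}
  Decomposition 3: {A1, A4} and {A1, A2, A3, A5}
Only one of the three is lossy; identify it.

Decomposition 1: common = {A1, A3, A4}, closure = {A1, A2, A3, A4, A5} → lossless.
Decomposition 2: common = {A3, A5}, closure = {A1, A2, A3, A4, A5} → lossless.
Decomposition 3: common = {A1}, closure = {A1, A2, A5} → lossy.

Decomposition 3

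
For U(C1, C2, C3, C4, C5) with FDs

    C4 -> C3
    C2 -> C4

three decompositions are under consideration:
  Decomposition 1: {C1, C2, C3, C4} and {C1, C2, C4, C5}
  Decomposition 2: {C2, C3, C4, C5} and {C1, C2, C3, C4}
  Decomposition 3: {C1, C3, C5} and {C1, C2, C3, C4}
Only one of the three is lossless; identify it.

Decomposition 1: common = {C1, C2, C4}, closure = {C1, C2, C3, C4} → lossless.
Decomposition 2: common = {C2, C3, C4}, closure = {C2, C3, C4} → lossy.
Decomposition 3: common = {C1, C3}, closure = {C1, C3} → lossy.

Decomposition 1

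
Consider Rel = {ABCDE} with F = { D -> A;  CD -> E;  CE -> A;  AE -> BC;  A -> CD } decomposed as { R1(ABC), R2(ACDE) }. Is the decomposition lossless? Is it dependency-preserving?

Lossless test: (AC)⁺ = {ABCDE}, which contains all of one fragment — lossless.
Dependency preservation: AE → BC is not contained in any single fragment, but the restricted closure of its left-hand side across the fragments still reaches the right-hand side; the remaining FDs each lie inside some fragment. All dependencies are preserved.

lossless and dependency-preserving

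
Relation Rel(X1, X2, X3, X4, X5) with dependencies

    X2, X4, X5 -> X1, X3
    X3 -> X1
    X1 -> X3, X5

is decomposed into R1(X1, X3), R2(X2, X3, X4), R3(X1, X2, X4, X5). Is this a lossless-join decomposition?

Yes

Chase test. Columns are X1, X2, X3, X4, X5; row i has aⱼ where attribute j ∈ Ri, else bᵢⱼ.
Initial tableau (one row per fragment):
  row 1: a1 b12 a3 b14 b15
  row 2: b21 a2 a3 a4 b25
  row 3: a1 a2 b33 a4 a5
Rows 1 and 2 agree on X3; apply X3→X1 and equate their X1 entries.
Rows 1 and 2 agree on X1; apply X1→X3, X5 and equate their X3, X5 entries.
Rows 1 and 3 agree on X1; apply X1→X3, X5 and equate their X3, X5 entries.
Row 2 is now all distinguished symbols — the join is lossless.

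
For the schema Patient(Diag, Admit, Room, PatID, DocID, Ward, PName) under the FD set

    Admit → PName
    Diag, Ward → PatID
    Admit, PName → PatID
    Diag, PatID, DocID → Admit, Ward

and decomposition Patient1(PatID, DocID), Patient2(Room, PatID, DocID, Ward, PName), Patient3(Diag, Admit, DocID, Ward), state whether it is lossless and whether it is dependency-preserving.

lossy and not dependency-preserving

Lossless test (chase): applying each FD to every pair of rows produces no changes in the tableau, so no row becomes fully distinguished — the join is lossy.
Dependency preservation: the restricted closure of {Admit} across the fragments never reaches {PName}, so Admit → PName cannot be enforced without a join — not preserved.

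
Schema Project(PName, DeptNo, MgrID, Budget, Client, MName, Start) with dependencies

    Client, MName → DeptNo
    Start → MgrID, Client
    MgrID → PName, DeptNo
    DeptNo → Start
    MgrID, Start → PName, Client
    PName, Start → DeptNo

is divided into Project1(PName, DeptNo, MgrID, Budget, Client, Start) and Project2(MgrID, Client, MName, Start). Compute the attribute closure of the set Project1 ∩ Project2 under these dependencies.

PName, DeptNo, MgrID, Client, Start

Project1 ∩ Project2 = {MgrID, Client, Start}.
MgrID → PName, DeptNo applies, adding PName, DeptNo
Closure: {PName, DeptNo, MgrID, Client, Start}.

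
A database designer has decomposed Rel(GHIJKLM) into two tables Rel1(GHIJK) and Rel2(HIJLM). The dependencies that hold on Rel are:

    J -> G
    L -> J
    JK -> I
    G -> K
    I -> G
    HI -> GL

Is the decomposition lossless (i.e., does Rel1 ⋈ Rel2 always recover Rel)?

Yes

Common attributes: Rel1 ∩ Rel2 = {HIJ}.
Closure of {HIJ}: J → G applies, adding G; G → K applies, adding K; HI → GL applies, adding L. So (HIJ)⁺ = {GHIJKL}.
This closure contains every attribute of Rel1, so Rel1 ∩ Rel2 → Rel1. The join is lossless.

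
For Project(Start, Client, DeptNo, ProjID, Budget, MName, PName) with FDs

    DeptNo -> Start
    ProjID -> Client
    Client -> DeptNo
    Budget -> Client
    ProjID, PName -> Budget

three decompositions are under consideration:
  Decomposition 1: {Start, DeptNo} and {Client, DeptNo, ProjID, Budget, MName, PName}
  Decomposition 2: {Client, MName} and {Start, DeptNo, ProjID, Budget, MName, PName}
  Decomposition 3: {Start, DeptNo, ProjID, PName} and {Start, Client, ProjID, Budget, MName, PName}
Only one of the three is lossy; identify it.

Decomposition 1: common = {DeptNo}, closure = {Start, DeptNo} → lossless.
Decomposition 2: common = {MName}, closure = {MName} → lossy.
Decomposition 3: common = {Start, ProjID, PName}, closure = {Start, Client, DeptNo, ProjID, Budget, PName} → lossless.

Decomposition 2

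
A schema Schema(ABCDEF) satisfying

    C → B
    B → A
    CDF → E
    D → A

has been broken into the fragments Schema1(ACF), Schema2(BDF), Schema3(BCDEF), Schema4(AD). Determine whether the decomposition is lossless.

Chase test. Columns are ABCDEF; row i has aⱼ where attribute j ∈ Schemai, else bᵢⱼ.
Initial tableau (one row per fragment):
  row 1: a1 b12 a3 b14 b15 a6
  row 2: b21 a2 b23 a4 b25 a6
  row 3: b31 a2 a3 a4 a5 a6
  row 4: a1 b42 b43 a4 b45 b46
Rows 1 and 3 agree on C; apply C→B and equate their B entries.
Rows 1 and 2 agree on B; apply B→A and equate their A entries.
Rows 1 and 3 agree on B; apply B→A and equate their A entries.
Row 3 is now all distinguished symbols — the join is lossless.

Yes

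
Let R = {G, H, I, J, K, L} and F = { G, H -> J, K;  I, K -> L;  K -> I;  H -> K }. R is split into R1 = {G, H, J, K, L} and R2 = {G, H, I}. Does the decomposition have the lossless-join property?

Common attributes: R1 ∩ R2 = {G, H}.
Closure of {G, H}: G, H → J, K applies, adding J, K; K → I applies, adding I; I, K → L applies, adding L. So (G, H)⁺ = {G, H, I, J, K, L}.
This closure contains every attribute of R1, so R1 ∩ R2 → R1. The join is lossless.

Yes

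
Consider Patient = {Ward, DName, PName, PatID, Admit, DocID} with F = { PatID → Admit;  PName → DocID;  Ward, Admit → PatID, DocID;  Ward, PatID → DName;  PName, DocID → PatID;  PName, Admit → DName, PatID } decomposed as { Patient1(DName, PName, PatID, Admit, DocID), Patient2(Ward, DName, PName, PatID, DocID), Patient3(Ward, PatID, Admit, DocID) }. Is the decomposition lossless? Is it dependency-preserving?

lossless and dependency-preserving

Lossless test (chase): Rows 1 and 2 agree on PatID; apply PatID→Admit and equate their Admit entries. Rows 2 and 3 agree on Ward, PatID; apply Ward, PatID→DName and equate their DName entries. Row 2 is now all distinguished symbols — the join is lossless.
Dependency preservation: every FD's attributes lie within a single fragment, so each can be enforced locally — preserved.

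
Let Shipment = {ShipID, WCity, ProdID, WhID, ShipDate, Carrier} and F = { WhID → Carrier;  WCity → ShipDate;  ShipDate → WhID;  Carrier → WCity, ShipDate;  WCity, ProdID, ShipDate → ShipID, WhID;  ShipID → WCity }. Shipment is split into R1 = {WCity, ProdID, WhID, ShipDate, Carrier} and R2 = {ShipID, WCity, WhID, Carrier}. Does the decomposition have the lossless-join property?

No

Common attributes: R1 ∩ R2 = {WCity, WhID, Carrier}.
Closure of {WCity, WhID, Carrier}: WCity → ShipDate applies, adding ShipDate. So (WCity, WhID, Carrier)⁺ = {WCity, WhID, ShipDate, Carrier}.
The closure contains neither all of R1 = {WCity, ProdID, WhID, ShipDate, Carrier} nor all of R2 = {ShipID, WCity, WhID, Carrier}, so the common attributes are not a superkey of either fragment. The join is lossy.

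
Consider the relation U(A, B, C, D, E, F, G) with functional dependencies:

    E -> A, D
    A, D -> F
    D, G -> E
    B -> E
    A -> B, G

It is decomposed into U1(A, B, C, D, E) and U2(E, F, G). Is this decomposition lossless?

Common attributes: U1 ∩ U2 = {E}.
Closure of {E}: E → A, D applies, adding A, D; A, D → F applies, adding F; A → B, G applies, adding B, G. So (E)⁺ = {A, B, D, E, F, G}.
This closure contains every attribute of U2, so U1 ∩ U2 → U2. The join is lossless.

Yes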